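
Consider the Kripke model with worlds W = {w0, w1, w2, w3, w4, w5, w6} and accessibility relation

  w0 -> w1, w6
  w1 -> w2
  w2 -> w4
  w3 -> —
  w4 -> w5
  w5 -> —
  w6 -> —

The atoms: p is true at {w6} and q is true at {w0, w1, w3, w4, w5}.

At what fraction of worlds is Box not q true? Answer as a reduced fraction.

w0: successors {w1, w6}; not q there: w1:F, w6:T. ✗
w1: successors {w2}; not q there: w2:T. ✓
w2: successors {w4}; not q there: w4:F. ✗
w3: no successors, so Box not q holds vacuously. ✓
w4: successors {w5}; not q there: w5:F. ✗
w5: no successors, so Box not q holds vacuously. ✓
w6: no successors, so Box not q holds vacuously. ✓
That's 4 of 7 worlds, so 4/7.

4/7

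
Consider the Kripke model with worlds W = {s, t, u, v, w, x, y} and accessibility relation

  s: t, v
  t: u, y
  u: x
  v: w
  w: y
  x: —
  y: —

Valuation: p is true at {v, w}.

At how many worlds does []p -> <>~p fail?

3

s: []p is F, <>~p is T. ✓
t: []p is F, <>~p is T. ✓
u: []p is F, <>~p is T. ✓
v: []p is T, <>~p is F. ✗
w: []p is F, <>~p is T. ✓
x: []p is T, <>~p is F. ✗
y: []p is T, <>~p is F. ✗
Satisfying worlds: {s, t, u, w}.
So []p -> <>~p fails at the other 3 worlds.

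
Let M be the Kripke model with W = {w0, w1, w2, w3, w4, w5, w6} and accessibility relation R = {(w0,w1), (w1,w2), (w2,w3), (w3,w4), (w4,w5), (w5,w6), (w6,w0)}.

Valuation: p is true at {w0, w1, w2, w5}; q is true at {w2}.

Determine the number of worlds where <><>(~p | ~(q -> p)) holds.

3

w0: successors {w1}; <>(~p | ~(q -> p)) there: w1:F. ✗
w1: successors {w2}; <>(~p | ~(q -> p)) there: w2:T. ✓
w2: successors {w3}; <>(~p | ~(q -> p)) there: w3:T. ✓
w3: successors {w4}; <>(~p | ~(q -> p)) there: w4:F. ✗
w4: successors {w5}; <>(~p | ~(q -> p)) there: w5:T. ✓
w5: successors {w6}; <>(~p | ~(q -> p)) there: w6:F. ✗
w6: successors {w0}; <>(~p | ~(q -> p)) there: w0:F. ✗
Satisfying worlds: {w1, w2, w4}.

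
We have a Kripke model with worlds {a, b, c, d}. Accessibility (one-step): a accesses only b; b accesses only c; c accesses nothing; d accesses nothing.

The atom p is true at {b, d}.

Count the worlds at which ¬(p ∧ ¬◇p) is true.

a: p ∧ ¬◇p is F. ✓
b: p ∧ ¬◇p is T. ✗
c: p ∧ ¬◇p is F. ✓
d: p ∧ ¬◇p is T. ✗
Satisfying worlds: {a, c}.

2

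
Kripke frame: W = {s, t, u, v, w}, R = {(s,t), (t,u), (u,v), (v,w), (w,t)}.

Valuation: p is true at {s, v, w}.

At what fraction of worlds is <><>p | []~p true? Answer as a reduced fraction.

s: <><>p is F, []~p is T. ✓
t: <><>p is T, []~p is T. ✓
u: <><>p is T, []~p is F. ✓
v: <><>p is F, []~p is F. ✗
w: <><>p is F, []~p is T. ✓
That's 4 of 5 worlds, so 4/5.

4/5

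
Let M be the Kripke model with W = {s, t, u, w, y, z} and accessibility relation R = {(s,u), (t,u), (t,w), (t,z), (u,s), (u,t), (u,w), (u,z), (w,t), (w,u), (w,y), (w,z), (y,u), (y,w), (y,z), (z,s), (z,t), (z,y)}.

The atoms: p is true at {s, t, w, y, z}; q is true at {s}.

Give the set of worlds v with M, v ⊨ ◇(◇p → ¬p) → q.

{s}

s: ◇(◇p → ¬p) is T, q is T. ✓
t: ◇(◇p → ¬p) is T, q is F. ✗
u: ◇(◇p → ¬p) is T, q is F. ✗
w: ◇(◇p → ¬p) is T, q is F. ✗
y: ◇(◇p → ¬p) is T, q is F. ✗
z: ◇(◇p → ¬p) is T, q is F. ✗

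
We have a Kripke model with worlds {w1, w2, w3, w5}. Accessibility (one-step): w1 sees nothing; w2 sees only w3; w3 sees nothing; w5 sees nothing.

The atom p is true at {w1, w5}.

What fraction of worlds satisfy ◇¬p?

1/4

w1: no successors, so ◇¬p fails. ✗
w2: successors {w3}; ¬p there: w3:T. ✓
w3: no successors, so ◇¬p fails. ✗
w5: no successors, so ◇¬p fails. ✗
That's 1 of 4 worlds, so 1/4.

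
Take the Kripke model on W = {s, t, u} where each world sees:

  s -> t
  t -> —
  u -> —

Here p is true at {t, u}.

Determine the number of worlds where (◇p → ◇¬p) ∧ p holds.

2

s: ◇p → ◇¬p is F, p is F. ✗
t: ◇p → ◇¬p is T, p is T. ✓
u: ◇p → ◇¬p is T, p is T. ✓
Satisfying worlds: {t, u}.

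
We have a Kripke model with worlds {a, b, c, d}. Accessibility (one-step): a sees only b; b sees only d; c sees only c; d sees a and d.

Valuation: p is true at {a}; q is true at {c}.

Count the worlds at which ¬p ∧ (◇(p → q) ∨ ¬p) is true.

a: ¬p is F, ◇(p → q) ∨ ¬p is T. ✗
b: ¬p is T, ◇(p → q) ∨ ¬p is T. ✓
c: ¬p is T, ◇(p → q) ∨ ¬p is T. ✓
d: ¬p is T, ◇(p → q) ∨ ¬p is T. ✓
Satisfying worlds: {b, c, d}.

3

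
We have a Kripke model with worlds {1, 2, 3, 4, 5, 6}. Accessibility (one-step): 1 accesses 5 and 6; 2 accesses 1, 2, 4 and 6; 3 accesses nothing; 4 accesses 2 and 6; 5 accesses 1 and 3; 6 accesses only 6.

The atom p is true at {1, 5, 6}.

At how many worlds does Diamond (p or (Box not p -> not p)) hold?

1: successors {5, 6}; p or (Box not p -> not p) there: 5:T, 6:T. ✓
2: successors {1, 2, 4, 6}; p or (Box not p -> not p) there: 1:T, 2:T, 4:T, 6:T. ✓
3: no successors, so Diamond (p or (Box not p -> not p)) fails. ✗
4: successors {2, 6}; p or (Box not p -> not p) there: 2:T, 6:T. ✓
5: successors {1, 3}; p or (Box not p -> not p) there: 1:T, 3:T. ✓
6: successors {6}; p or (Box not p -> not p) there: 6:T. ✓
Satisfying worlds: {1, 2, 4, 5, 6}.

5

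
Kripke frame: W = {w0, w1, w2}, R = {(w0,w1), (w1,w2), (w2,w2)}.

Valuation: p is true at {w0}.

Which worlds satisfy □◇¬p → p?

w0: □◇¬p is T, p is T. ✓
w1: □◇¬p is T, p is F. ✗
w2: □◇¬p is T, p is F. ✗

{w0}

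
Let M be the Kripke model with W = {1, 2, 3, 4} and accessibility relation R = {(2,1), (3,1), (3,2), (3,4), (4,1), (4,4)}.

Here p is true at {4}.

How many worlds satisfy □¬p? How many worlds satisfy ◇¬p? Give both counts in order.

For □¬p:
1: no successors, so □¬p holds vacuously. ✓
2: successors {1}; ¬p there: 1:T. ✓
3: successors {1, 2, 4}; ¬p there: 1:T, 2:T, 4:F. ✗
4: successors {1, 4}; ¬p there: 1:T, 4:F. ✗
— 2 worlds.
For ◇¬p:
1: no successors, so ◇¬p fails. ✗
2: successors {1}; ¬p there: 1:T. ✓
3: successors {1, 2, 4}; ¬p there: 1:T, 2:T, 4:F. ✓
4: successors {1, 4}; ¬p there: 1:T, 4:F. ✓
— 3 worlds.

2 and 3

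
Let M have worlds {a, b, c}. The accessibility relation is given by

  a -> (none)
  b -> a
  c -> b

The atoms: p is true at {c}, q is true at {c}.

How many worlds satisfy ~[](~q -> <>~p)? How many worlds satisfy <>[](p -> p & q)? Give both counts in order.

1 and 2

For ~[](~q -> <>~p):
a: [](~q -> <>~p) is T. ✗
b: [](~q -> <>~p) is F. ✓
c: [](~q -> <>~p) is T. ✗
— 1 world.
For <>[](p -> p & q):
a: no successors, so <>[](p -> p & q) fails. ✗
b: successors {a}; [](p -> p & q) there: a:T. ✓
c: successors {b}; [](p -> p & q) there: b:T. ✓
— 2 worlds.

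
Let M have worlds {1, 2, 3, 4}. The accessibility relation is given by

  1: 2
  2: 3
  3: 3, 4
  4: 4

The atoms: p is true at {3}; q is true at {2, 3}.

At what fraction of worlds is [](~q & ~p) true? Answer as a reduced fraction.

1/4

1: successors {2}; ~q & ~p there: 2:F. ✗
2: successors {3}; ~q & ~p there: 3:F. ✗
3: successors {3, 4}; ~q & ~p there: 3:F, 4:T. ✗
4: successors {4}; ~q & ~p there: 4:T. ✓
That's 1 of 4 worlds, so 1/4.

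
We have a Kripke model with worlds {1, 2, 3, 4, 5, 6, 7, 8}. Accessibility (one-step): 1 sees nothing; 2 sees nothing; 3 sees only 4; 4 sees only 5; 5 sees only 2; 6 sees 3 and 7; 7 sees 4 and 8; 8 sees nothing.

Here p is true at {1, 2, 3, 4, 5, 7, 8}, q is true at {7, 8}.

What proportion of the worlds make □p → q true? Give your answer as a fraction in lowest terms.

1/4

1: □p is T, q is F. ✗
2: □p is T, q is F. ✗
3: □p is T, q is F. ✗
4: □p is T, q is F. ✗
5: □p is T, q is F. ✗
6: □p is T, q is F. ✗
7: □p is T, q is T. ✓
8: □p is T, q is T. ✓
That's 2 of 8 worlds, so 2/8 = 1/4.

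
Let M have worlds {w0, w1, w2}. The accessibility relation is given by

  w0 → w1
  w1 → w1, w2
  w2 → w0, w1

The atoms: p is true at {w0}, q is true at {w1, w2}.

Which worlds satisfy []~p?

{w0, w1}

w0: successors {w1}; ~p there: w1:T. ✓
w1: successors {w1, w2}; ~p there: w1:T, w2:T. ✓
w2: successors {w0, w1}; ~p there: w0:F, w1:T. ✗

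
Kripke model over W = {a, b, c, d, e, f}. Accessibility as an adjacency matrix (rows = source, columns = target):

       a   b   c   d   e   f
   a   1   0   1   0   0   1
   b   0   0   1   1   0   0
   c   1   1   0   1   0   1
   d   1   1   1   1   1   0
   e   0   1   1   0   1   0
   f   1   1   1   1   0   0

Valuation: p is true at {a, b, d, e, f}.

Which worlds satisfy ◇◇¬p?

{a, b, c, d, e, f}

a: successors {a, c, f}; ◇¬p there: a:T, c:F, f:T. ✓
b: successors {c, d}; ◇¬p there: c:F, d:T. ✓
c: successors {a, b, d, f}; ◇¬p there: a:T, b:T, d:T, f:T. ✓
d: successors {a, b, c, d, e}; ◇¬p there: a:T, b:T, c:F, d:T, e:T. ✓
e: successors {b, c, e}; ◇¬p there: b:T, c:F, e:T. ✓
f: successors {a, b, c, d}; ◇¬p there: a:T, b:T, c:F, d:T. ✓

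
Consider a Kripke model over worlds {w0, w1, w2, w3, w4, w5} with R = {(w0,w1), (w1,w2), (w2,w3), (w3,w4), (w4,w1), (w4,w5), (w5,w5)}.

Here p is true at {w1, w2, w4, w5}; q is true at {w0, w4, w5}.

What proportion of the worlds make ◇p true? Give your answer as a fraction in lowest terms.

w0: successors {w1}; p there: w1:T. ✓
w1: successors {w2}; p there: w2:T. ✓
w2: successors {w3}; p there: w3:F. ✗
w3: successors {w4}; p there: w4:T. ✓
w4: successors {w1, w5}; p there: w1:T, w5:T. ✓
w5: successors {w5}; p there: w5:T. ✓
That's 5 of 6 worlds, so 5/6.

5/6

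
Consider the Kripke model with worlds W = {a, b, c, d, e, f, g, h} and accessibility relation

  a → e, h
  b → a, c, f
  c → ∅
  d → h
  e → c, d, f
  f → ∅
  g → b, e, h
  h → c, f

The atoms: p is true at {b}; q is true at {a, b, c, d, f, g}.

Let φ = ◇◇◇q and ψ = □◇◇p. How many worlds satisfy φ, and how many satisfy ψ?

For ◇◇◇q:
a: successors {e, h}; ◇◇q there: e:F, h:F. ✗
b: successors {a, c, f}; ◇◇q there: a:T, c:F, f:F. ✓
c: no successors, so ◇◇◇q fails. ✗
d: successors {h}; ◇◇q there: h:F. ✗
e: successors {c, d, f}; ◇◇q there: c:F, d:T, f:F. ✓
f: no successors, so ◇◇◇q fails. ✗
g: successors {b, e, h}; ◇◇q there: b:F, e:F, h:F. ✗
h: successors {c, f}; ◇◇q there: c:F, f:F. ✗
— 2 worlds.
For □◇◇p:
a: successors {e, h}; ◇◇p there: e:F, h:F. ✗
b: successors {a, c, f}; ◇◇p there: a:F, c:F, f:F. ✗
c: no successors, so □◇◇p holds vacuously. ✓
d: successors {h}; ◇◇p there: h:F. ✗
e: successors {c, d, f}; ◇◇p there: c:F, d:F, f:F. ✗
f: no successors, so □◇◇p holds vacuously. ✓
g: successors {b, e, h}; ◇◇p there: b:F, e:F, h:F. ✗
h: successors {c, f}; ◇◇p there: c:F, f:F. ✗
— 2 worlds.

2 and 2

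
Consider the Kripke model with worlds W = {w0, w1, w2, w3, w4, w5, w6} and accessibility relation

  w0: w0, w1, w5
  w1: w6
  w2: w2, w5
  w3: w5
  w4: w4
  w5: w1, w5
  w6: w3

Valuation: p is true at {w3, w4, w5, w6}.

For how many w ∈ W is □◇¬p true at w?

2

w0: successors {w0, w1, w5}; ◇¬p there: w0:T, w1:F, w5:T. ✗
w1: successors {w6}; ◇¬p there: w6:F. ✗
w2: successors {w2, w5}; ◇¬p there: w2:T, w5:T. ✓
w3: successors {w5}; ◇¬p there: w5:T. ✓
w4: successors {w4}; ◇¬p there: w4:F. ✗
w5: successors {w1, w5}; ◇¬p there: w1:F, w5:T. ✗
w6: successors {w3}; ◇¬p there: w3:F. ✗
Satisfying worlds: {w2, w3}.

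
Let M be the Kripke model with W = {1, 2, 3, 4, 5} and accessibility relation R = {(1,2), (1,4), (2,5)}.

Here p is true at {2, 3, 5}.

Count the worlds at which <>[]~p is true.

2

1: successors {2, 4}; []~p there: 2:F, 4:T. ✓
2: successors {5}; []~p there: 5:T. ✓
3: no successors, so <>[]~p fails. ✗
4: no successors, so <>[]~p fails. ✗
5: no successors, so <>[]~p fails. ✗
Satisfying worlds: {1, 2}.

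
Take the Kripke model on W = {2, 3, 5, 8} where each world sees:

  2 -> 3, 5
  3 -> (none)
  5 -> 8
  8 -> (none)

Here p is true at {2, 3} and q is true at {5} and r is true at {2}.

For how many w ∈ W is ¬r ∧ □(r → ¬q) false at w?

2: ¬r is F, □(r → ¬q) is T. ✗
3: ¬r is T, □(r → ¬q) is T. ✓
5: ¬r is T, □(r → ¬q) is T. ✓
8: ¬r is T, □(r → ¬q) is T. ✓
Satisfying worlds: {3, 5, 8}.
So ¬r ∧ □(r → ¬q) fails at the other 1 world.

1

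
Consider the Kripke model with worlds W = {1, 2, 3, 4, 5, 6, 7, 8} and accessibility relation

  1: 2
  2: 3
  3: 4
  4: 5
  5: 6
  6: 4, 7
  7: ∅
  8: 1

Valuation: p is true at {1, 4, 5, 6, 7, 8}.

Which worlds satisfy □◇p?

1: successors {2}; ◇p there: 2:F. ✗
2: successors {3}; ◇p there: 3:T. ✓
3: successors {4}; ◇p there: 4:T. ✓
4: successors {5}; ◇p there: 5:T. ✓
5: successors {6}; ◇p there: 6:T. ✓
6: successors {4, 7}; ◇p there: 4:T, 7:F. ✗
7: no successors, so □◇p holds vacuously. ✓
8: successors {1}; ◇p there: 1:F. ✗

{2, 3, 4, 5, 7}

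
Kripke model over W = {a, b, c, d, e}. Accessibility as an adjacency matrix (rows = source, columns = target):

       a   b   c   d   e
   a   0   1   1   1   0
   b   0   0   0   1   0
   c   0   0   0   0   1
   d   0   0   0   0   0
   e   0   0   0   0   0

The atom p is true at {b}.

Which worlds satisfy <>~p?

a: successors {b, c, d}; ~p there: b:F, c:T, d:T. ✓
b: successors {d}; ~p there: d:T. ✓
c: successors {e}; ~p there: e:T. ✓
d: no successors, so <>~p fails. ✗
e: no successors, so <>~p fails. ✗

{a, b, c}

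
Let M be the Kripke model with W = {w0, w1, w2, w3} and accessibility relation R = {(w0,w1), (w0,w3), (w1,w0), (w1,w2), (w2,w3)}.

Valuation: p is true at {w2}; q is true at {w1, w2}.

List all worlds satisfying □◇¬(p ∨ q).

w0: successors {w1, w3}; ◇¬(p ∨ q) there: w1:T, w3:F. ✗
w1: successors {w0, w2}; ◇¬(p ∨ q) there: w0:T, w2:T. ✓
w2: successors {w3}; ◇¬(p ∨ q) there: w3:F. ✗
w3: no successors, so □◇¬(p ∨ q) holds vacuously. ✓

{w1, w3}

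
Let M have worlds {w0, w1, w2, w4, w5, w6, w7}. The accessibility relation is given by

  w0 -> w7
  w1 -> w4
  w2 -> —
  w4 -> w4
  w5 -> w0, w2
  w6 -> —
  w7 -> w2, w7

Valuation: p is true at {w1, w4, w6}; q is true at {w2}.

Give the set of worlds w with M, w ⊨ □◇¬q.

{w0, w1, w2, w4, w6}

w0: successors {w7}; ◇¬q there: w7:T. ✓
w1: successors {w4}; ◇¬q there: w4:T. ✓
w2: no successors, so □◇¬q holds vacuously. ✓
w4: successors {w4}; ◇¬q there: w4:T. ✓
w5: successors {w0, w2}; ◇¬q there: w0:T, w2:F. ✗
w6: no successors, so □◇¬q holds vacuously. ✓
w7: successors {w2, w7}; ◇¬q there: w2:F, w7:T. ✗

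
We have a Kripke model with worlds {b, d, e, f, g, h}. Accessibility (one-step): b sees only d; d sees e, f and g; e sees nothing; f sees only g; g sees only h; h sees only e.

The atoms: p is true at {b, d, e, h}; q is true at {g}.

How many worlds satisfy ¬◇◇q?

4

b: ◇◇q is T. ✗
d: ◇◇q is T. ✗
e: ◇◇q is F. ✓
f: ◇◇q is F. ✓
g: ◇◇q is F. ✓
h: ◇◇q is F. ✓
Satisfying worlds: {e, f, g, h}.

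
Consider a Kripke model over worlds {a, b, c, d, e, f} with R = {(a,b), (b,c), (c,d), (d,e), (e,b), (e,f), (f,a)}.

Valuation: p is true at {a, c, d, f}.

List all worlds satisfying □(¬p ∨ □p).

{a, b, d, e}

a: successors {b}; ¬p ∨ □p there: b:T. ✓
b: successors {c}; ¬p ∨ □p there: c:T. ✓
c: successors {d}; ¬p ∨ □p there: d:F. ✗
d: successors {e}; ¬p ∨ □p there: e:T. ✓
e: successors {b, f}; ¬p ∨ □p there: b:T, f:T. ✓
f: successors {a}; ¬p ∨ □p there: a:F. ✗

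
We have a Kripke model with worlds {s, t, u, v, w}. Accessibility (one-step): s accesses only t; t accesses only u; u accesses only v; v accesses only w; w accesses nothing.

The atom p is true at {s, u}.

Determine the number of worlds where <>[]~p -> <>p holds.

s: <>[]~p is F, <>p is F. ✓
t: <>[]~p is T, <>p is T. ✓
u: <>[]~p is T, <>p is F. ✗
v: <>[]~p is T, <>p is F. ✗
w: <>[]~p is F, <>p is F. ✓
Satisfying worlds: {s, t, w}.

3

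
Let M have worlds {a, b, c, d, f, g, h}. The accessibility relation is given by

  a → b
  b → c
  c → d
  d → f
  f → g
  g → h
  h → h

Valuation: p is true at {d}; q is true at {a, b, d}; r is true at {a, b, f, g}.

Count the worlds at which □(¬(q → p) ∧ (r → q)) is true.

1

a: successors {b}; ¬(q → p) ∧ (r → q) there: b:T. ✓
b: successors {c}; ¬(q → p) ∧ (r → q) there: c:F. ✗
c: successors {d}; ¬(q → p) ∧ (r → q) there: d:F. ✗
d: successors {f}; ¬(q → p) ∧ (r → q) there: f:F. ✗
f: successors {g}; ¬(q → p) ∧ (r → q) there: g:F. ✗
g: successors {h}; ¬(q → p) ∧ (r → q) there: h:F. ✗
h: successors {h}; ¬(q → p) ∧ (r → q) there: h:F. ✗
Satisfying worlds: {a}.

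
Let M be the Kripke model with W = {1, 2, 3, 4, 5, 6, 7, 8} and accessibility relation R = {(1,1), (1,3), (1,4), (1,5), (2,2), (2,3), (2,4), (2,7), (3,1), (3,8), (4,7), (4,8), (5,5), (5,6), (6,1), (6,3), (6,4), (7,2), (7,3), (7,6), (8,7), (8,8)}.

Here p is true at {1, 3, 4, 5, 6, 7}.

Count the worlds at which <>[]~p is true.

0

1: successors {1, 3, 4, 5}; []~p there: 1:F, 3:F, 4:F, 5:F. ✗
2: successors {2, 3, 4, 7}; []~p there: 2:F, 3:F, 4:F, 7:F. ✗
3: successors {1, 8}; []~p there: 1:F, 8:F. ✗
4: successors {7, 8}; []~p there: 7:F, 8:F. ✗
5: successors {5, 6}; []~p there: 5:F, 6:F. ✗
6: successors {1, 3, 4}; []~p there: 1:F, 3:F, 4:F. ✗
7: successors {2, 3, 6}; []~p there: 2:F, 3:F, 6:F. ✗
8: successors {7, 8}; []~p there: 7:F, 8:F. ✗
Satisfying worlds: ∅.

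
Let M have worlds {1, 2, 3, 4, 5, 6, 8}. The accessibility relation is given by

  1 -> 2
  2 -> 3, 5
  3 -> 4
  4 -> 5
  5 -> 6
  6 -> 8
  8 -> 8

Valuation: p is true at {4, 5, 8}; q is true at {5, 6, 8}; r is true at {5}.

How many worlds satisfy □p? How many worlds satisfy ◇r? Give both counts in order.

4 and 2

For □p:
1: successors {2}; p there: 2:F. ✗
2: successors {3, 5}; p there: 3:F, 5:T. ✗
3: successors {4}; p there: 4:T. ✓
4: successors {5}; p there: 5:T. ✓
5: successors {6}; p there: 6:F. ✗
6: successors {8}; p there: 8:T. ✓
8: successors {8}; p there: 8:T. ✓
— 4 worlds.
For ◇r:
1: successors {2}; r there: 2:F. ✗
2: successors {3, 5}; r there: 3:F, 5:T. ✓
3: successors {4}; r there: 4:F. ✗
4: successors {5}; r there: 5:T. ✓
5: successors {6}; r there: 6:F. ✗
6: successors {8}; r there: 8:F. ✗
8: successors {8}; r there: 8:F. ✗
— 2 worlds.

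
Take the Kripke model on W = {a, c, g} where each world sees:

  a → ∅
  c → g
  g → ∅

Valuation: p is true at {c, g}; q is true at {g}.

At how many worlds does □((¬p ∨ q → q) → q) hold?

3

a: no successors, so □((¬p ∨ q → q) → q) holds vacuously. ✓
c: successors {g}; (¬p ∨ q → q) → q there: g:T. ✓
g: no successors, so □((¬p ∨ q → q) → q) holds vacuously. ✓
Satisfying worlds: {a, c, g}.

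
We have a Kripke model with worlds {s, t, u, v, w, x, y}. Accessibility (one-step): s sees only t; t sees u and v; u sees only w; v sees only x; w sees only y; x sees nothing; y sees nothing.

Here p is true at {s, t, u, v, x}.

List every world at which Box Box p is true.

{s, v, w, x, y}

s: successors {t}; Box p there: t:T. ✓
t: successors {u, v}; Box p there: u:F, v:T. ✗
u: successors {w}; Box p there: w:F. ✗
v: successors {x}; Box p there: x:T. ✓
w: successors {y}; Box p there: y:T. ✓
x: no successors, so Box Box p holds vacuously. ✓
y: no successors, so Box Box p holds vacuously. ✓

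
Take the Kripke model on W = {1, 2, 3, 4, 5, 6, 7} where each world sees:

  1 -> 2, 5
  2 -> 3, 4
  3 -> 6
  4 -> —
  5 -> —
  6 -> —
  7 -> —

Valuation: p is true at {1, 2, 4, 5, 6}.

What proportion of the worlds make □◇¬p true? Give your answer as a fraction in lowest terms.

1: successors {2, 5}; ◇¬p there: 2:T, 5:F. ✗
2: successors {3, 4}; ◇¬p there: 3:F, 4:F. ✗
3: successors {6}; ◇¬p there: 6:F. ✗
4: no successors, so □◇¬p holds vacuously. ✓
5: no successors, so □◇¬p holds vacuously. ✓
6: no successors, so □◇¬p holds vacuously. ✓
7: no successors, so □◇¬p holds vacuously. ✓
That's 4 of 7 worlds, so 4/7.

4/7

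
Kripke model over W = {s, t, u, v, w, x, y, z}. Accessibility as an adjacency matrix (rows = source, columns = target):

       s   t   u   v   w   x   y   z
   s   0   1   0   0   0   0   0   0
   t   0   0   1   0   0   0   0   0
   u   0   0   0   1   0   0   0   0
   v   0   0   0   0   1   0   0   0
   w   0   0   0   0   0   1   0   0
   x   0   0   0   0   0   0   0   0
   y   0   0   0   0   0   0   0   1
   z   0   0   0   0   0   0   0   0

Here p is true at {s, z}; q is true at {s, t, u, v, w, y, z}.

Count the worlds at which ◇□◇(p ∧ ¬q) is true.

2

s: successors {t}; □◇(p ∧ ¬q) there: t:F. ✗
t: successors {u}; □◇(p ∧ ¬q) there: u:F. ✗
u: successors {v}; □◇(p ∧ ¬q) there: v:F. ✗
v: successors {w}; □◇(p ∧ ¬q) there: w:F. ✗
w: successors {x}; □◇(p ∧ ¬q) there: x:T. ✓
x: no successors, so ◇□◇(p ∧ ¬q) fails. ✗
y: successors {z}; □◇(p ∧ ¬q) there: z:T. ✓
z: no successors, so ◇□◇(p ∧ ¬q) fails. ✗
Satisfying worlds: {w, y}.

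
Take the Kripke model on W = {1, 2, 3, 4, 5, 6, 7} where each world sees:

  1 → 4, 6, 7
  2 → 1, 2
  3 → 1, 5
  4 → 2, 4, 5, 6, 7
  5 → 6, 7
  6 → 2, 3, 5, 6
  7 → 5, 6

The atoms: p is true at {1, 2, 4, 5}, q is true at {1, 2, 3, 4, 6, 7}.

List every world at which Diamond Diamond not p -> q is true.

{1, 2, 3, 4, 6, 7}

1: Diamond Diamond not p is T, q is T. ✓
2: Diamond Diamond not p is T, q is T. ✓
3: Diamond Diamond not p is T, q is T. ✓
4: Diamond Diamond not p is T, q is T. ✓
5: Diamond Diamond not p is T, q is F. ✗
6: Diamond Diamond not p is T, q is T. ✓
7: Diamond Diamond not p is T, q is T. ✓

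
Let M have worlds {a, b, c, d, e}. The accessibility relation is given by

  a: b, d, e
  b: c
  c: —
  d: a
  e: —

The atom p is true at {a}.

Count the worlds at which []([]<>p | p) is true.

a: successors {b, d, e}; []<>p | p there: b:F, d:F, e:T. ✗
b: successors {c}; []<>p | p there: c:T. ✓
c: no successors, so []([]<>p | p) holds vacuously. ✓
d: successors {a}; []<>p | p there: a:T. ✓
e: no successors, so []([]<>p | p) holds vacuously. ✓
Satisfying worlds: {b, c, d, e}.

4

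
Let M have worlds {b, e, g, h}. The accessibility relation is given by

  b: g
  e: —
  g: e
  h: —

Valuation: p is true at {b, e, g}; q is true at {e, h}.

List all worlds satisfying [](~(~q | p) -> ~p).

{b, e, g, h}

b: successors {g}; ~(~q | p) -> ~p there: g:T. ✓
e: no successors, so [](~(~q | p) -> ~p) holds vacuously. ✓
g: successors {e}; ~(~q | p) -> ~p there: e:T. ✓
h: no successors, so [](~(~q | p) -> ~p) holds vacuously. ✓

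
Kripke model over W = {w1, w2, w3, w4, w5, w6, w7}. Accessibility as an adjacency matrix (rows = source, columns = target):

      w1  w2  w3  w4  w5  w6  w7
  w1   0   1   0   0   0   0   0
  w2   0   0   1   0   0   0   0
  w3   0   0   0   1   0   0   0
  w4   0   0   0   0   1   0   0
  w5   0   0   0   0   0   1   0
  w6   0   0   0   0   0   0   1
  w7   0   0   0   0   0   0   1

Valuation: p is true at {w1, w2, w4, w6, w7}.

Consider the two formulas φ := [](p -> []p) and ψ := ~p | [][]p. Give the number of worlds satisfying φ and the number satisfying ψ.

For [](p -> []p):
w1: successors {w2}; p -> []p there: w2:F. ✗
w2: successors {w3}; p -> []p there: w3:T. ✓
w3: successors {w4}; p -> []p there: w4:F. ✗
w4: successors {w5}; p -> []p there: w5:T. ✓
w5: successors {w6}; p -> []p there: w6:T. ✓
w6: successors {w7}; p -> []p there: w7:T. ✓
w7: successors {w7}; p -> []p there: w7:T. ✓
— 5 worlds.
For ~p | [][]p:
w1: ~p is F, [][]p is F. ✗
w2: ~p is F, [][]p is T. ✓
w3: ~p is T, [][]p is F. ✓
w4: ~p is F, [][]p is T. ✓
w5: ~p is T, [][]p is T. ✓
w6: ~p is F, [][]p is T. ✓
w7: ~p is F, [][]p is T. ✓
— 6 worlds.

5 and 6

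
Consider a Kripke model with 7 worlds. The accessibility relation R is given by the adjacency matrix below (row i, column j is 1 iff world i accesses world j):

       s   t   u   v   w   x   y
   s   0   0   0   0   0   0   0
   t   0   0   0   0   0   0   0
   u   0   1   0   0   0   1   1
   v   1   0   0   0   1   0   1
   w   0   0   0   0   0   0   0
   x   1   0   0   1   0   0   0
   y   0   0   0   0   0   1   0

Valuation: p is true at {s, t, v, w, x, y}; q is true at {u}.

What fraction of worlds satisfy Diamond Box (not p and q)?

s: no successors, so Diamond Box (not p and q) fails. ✗
t: no successors, so Diamond Box (not p and q) fails. ✗
u: successors {t, x, y}; Box (not p and q) there: t:T, x:F, y:F. ✓
v: successors {s, w, y}; Box (not p and q) there: s:T, w:T, y:F. ✓
w: no successors, so Diamond Box (not p and q) fails. ✗
x: successors {s, v}; Box (not p and q) there: s:T, v:F. ✓
y: successors {x}; Box (not p and q) there: x:F. ✗
That's 3 of 7 worlds, so 3/7.

3/7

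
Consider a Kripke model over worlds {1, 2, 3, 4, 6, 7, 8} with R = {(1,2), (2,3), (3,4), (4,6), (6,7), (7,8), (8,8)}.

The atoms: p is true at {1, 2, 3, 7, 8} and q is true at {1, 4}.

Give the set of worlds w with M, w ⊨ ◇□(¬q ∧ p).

1: successors {2}; □(¬q ∧ p) there: 2:T. ✓
2: successors {3}; □(¬q ∧ p) there: 3:F. ✗
3: successors {4}; □(¬q ∧ p) there: 4:F. ✗
4: successors {6}; □(¬q ∧ p) there: 6:T. ✓
6: successors {7}; □(¬q ∧ p) there: 7:T. ✓
7: successors {8}; □(¬q ∧ p) there: 8:T. ✓
8: successors {8}; □(¬q ∧ p) there: 8:T. ✓

{1, 4, 6, 7, 8}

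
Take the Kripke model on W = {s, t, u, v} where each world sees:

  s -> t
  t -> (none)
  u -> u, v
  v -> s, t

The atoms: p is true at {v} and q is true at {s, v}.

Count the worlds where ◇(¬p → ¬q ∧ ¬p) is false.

s: successors {t}; ¬p → ¬q ∧ ¬p there: t:T. ✓
t: no successors, so ◇(¬p → ¬q ∧ ¬p) fails. ✗
u: successors {u, v}; ¬p → ¬q ∧ ¬p there: u:T, v:T. ✓
v: successors {s, t}; ¬p → ¬q ∧ ¬p there: s:F, t:T. ✓
Satisfying worlds: {s, u, v}.
So ◇(¬p → ¬q ∧ ¬p) fails at the other 1 world.

1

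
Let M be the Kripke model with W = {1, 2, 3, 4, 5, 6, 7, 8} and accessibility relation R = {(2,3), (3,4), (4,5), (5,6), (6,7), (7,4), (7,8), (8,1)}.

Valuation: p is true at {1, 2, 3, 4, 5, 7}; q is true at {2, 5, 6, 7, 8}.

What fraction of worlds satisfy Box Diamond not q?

3/8

1: no successors, so Box Diamond not q holds vacuously. ✓
2: successors {3}; Diamond not q there: 3:T. ✓
3: successors {4}; Diamond not q there: 4:F. ✗
4: successors {5}; Diamond not q there: 5:F. ✗
5: successors {6}; Diamond not q there: 6:F. ✗
6: successors {7}; Diamond not q there: 7:T. ✓
7: successors {4, 8}; Diamond not q there: 4:F, 8:T. ✗
8: successors {1}; Diamond not q there: 1:F. ✗
That's 3 of 8 worlds, so 3/8.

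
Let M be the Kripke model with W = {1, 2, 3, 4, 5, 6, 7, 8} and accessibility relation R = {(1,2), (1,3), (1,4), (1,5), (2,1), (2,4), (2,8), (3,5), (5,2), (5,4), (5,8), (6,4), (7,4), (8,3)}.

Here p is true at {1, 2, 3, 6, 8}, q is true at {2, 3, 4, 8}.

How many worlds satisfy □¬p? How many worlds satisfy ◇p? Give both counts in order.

4 and 4

For □¬p:
1: successors {2, 3, 4, 5}; ¬p there: 2:F, 3:F, 4:T, 5:T. ✗
2: successors {1, 4, 8}; ¬p there: 1:F, 4:T, 8:F. ✗
3: successors {5}; ¬p there: 5:T. ✓
4: no successors, so □¬p holds vacuously. ✓
5: successors {2, 4, 8}; ¬p there: 2:F, 4:T, 8:F. ✗
6: successors {4}; ¬p there: 4:T. ✓
7: successors {4}; ¬p there: 4:T. ✓
8: successors {3}; ¬p there: 3:F. ✗
— 4 worlds.
For ◇p:
1: successors {2, 3, 4, 5}; p there: 2:T, 3:T, 4:F, 5:F. ✓
2: successors {1, 4, 8}; p there: 1:T, 4:F, 8:T. ✓
3: successors {5}; p there: 5:F. ✗
4: no successors, so ◇p fails. ✗
5: successors {2, 4, 8}; p there: 2:T, 4:F, 8:T. ✓
6: successors {4}; p there: 4:F. ✗
7: successors {4}; p there: 4:F. ✗
8: successors {3}; p there: 3:T. ✓
— 4 worlds.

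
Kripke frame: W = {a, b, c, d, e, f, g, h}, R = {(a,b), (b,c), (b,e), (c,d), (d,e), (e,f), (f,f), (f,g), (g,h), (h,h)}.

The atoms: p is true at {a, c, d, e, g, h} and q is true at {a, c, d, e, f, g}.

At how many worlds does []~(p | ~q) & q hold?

1

a: []~(p | ~q) is F, q is T. ✗
b: []~(p | ~q) is F, q is F. ✗
c: []~(p | ~q) is F, q is T. ✗
d: []~(p | ~q) is F, q is T. ✗
e: []~(p | ~q) is T, q is T. ✓
f: []~(p | ~q) is F, q is T. ✗
g: []~(p | ~q) is F, q is T. ✗
h: []~(p | ~q) is F, q is F. ✗
Satisfying worlds: {e}.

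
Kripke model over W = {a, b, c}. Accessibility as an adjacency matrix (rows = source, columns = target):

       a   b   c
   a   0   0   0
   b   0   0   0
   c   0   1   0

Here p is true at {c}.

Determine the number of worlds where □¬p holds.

a: no successors, so □¬p holds vacuously. ✓
b: no successors, so □¬p holds vacuously. ✓
c: successors {b}; ¬p there: b:T. ✓
Satisfying worlds: {a, b, c}.

3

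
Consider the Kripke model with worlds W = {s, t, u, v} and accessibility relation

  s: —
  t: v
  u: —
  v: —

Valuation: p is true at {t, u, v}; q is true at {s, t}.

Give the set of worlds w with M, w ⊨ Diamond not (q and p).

{t}

s: no successors, so Diamond not (q and p) fails. ✗
t: successors {v}; not (q and p) there: v:T. ✓
u: no successors, so Diamond not (q and p) fails. ✗
v: no successors, so Diamond not (q and p) fails. ✗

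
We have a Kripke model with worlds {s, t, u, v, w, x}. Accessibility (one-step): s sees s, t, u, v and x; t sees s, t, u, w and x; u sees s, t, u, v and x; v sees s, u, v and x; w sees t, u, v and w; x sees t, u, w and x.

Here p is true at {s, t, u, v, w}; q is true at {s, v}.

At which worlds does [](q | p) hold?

{w}

s: successors {s, t, u, v, x}; q | p there: s:T, t:T, u:T, v:T, x:F. ✗
t: successors {s, t, u, w, x}; q | p there: s:T, t:T, u:T, w:T, x:F. ✗
u: successors {s, t, u, v, x}; q | p there: s:T, t:T, u:T, v:T, x:F. ✗
v: successors {s, u, v, x}; q | p there: s:T, u:T, v:T, x:F. ✗
w: successors {t, u, v, w}; q | p there: t:T, u:T, v:T, w:T. ✓
x: successors {t, u, w, x}; q | p there: t:T, u:T, w:T, x:F. ✗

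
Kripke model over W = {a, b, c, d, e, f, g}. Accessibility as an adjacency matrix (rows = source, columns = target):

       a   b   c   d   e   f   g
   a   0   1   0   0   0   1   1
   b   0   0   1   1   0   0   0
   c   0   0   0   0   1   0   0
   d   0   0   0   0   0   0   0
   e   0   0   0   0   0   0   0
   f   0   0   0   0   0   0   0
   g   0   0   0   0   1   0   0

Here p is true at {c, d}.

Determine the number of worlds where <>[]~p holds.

4

a: successors {b, f, g}; []~p there: b:F, f:T, g:T. ✓
b: successors {c, d}; []~p there: c:T, d:T. ✓
c: successors {e}; []~p there: e:T. ✓
d: no successors, so <>[]~p fails. ✗
e: no successors, so <>[]~p fails. ✗
f: no successors, so <>[]~p fails. ✗
g: successors {e}; []~p there: e:T. ✓
Satisfying worlds: {a, b, c, g}.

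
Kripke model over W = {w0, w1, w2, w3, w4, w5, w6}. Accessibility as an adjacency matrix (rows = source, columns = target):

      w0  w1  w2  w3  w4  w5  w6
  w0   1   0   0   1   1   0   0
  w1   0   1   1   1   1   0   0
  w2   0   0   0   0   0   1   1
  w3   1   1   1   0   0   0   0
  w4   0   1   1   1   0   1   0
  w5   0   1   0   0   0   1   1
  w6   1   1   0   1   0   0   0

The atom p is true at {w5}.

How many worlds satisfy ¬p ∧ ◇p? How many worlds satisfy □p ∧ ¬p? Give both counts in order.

2 and 0

For ¬p ∧ ◇p:
w0: ¬p is T, ◇p is F. ✗
w1: ¬p is T, ◇p is F. ✗
w2: ¬p is T, ◇p is T. ✓
w3: ¬p is T, ◇p is F. ✗
w4: ¬p is T, ◇p is T. ✓
w5: ¬p is F, ◇p is T. ✗
w6: ¬p is T, ◇p is F. ✗
— 2 worlds.
For □p ∧ ¬p:
w0: □p is F, ¬p is T. ✗
w1: □p is F, ¬p is T. ✗
w2: □p is F, ¬p is T. ✗
w3: □p is F, ¬p is T. ✗
w4: □p is F, ¬p is T. ✗
w5: □p is F, ¬p is F. ✗
w6: □p is F, ¬p is T. ✗
— 0 worlds.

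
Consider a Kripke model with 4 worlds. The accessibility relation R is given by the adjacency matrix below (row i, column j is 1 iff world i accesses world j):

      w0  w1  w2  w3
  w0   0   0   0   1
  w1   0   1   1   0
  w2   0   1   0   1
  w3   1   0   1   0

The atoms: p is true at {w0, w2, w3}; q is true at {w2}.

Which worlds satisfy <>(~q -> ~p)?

{w1, w2, w3}

w0: successors {w3}; ~q -> ~p there: w3:F. ✗
w1: successors {w1, w2}; ~q -> ~p there: w1:T, w2:T. ✓
w2: successors {w1, w3}; ~q -> ~p there: w1:T, w3:F. ✓
w3: successors {w0, w2}; ~q -> ~p there: w0:F, w2:T. ✓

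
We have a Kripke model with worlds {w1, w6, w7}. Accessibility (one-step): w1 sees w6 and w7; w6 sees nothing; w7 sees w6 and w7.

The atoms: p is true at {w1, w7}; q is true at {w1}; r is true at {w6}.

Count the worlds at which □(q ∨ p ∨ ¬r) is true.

w1: successors {w6, w7}; q ∨ p ∨ ¬r there: w6:F, w7:T. ✗
w6: no successors, so □(q ∨ p ∨ ¬r) holds vacuously. ✓
w7: successors {w6, w7}; q ∨ p ∨ ¬r there: w6:F, w7:T. ✗
Satisfying worlds: {w6}.

1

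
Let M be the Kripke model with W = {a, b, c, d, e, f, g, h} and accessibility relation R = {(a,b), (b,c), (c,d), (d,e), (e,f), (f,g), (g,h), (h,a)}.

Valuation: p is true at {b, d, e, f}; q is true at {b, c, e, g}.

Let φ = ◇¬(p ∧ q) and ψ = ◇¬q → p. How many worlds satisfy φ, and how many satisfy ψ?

For ◇¬(p ∧ q):
a: successors {b}; ¬(p ∧ q) there: b:F. ✗
b: successors {c}; ¬(p ∧ q) there: c:T. ✓
c: successors {d}; ¬(p ∧ q) there: d:T. ✓
d: successors {e}; ¬(p ∧ q) there: e:F. ✗
e: successors {f}; ¬(p ∧ q) there: f:T. ✓
f: successors {g}; ¬(p ∧ q) there: g:T. ✓
g: successors {h}; ¬(p ∧ q) there: h:T. ✓
h: successors {a}; ¬(p ∧ q) there: a:T. ✓
— 6 worlds.
For ◇¬q → p:
a: ◇¬q is F, p is F. ✓
b: ◇¬q is F, p is T. ✓
c: ◇¬q is T, p is F. ✗
d: ◇¬q is F, p is T. ✓
e: ◇¬q is T, p is T. ✓
f: ◇¬q is F, p is T. ✓
g: ◇¬q is T, p is F. ✗
h: ◇¬q is T, p is F. ✗
— 5 worlds.

6 and 5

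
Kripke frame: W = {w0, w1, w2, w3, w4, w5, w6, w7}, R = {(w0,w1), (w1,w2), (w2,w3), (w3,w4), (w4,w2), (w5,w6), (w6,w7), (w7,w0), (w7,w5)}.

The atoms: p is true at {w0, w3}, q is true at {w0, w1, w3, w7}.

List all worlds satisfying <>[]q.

{w1, w4, w5, w7}

w0: successors {w1}; []q there: w1:F. ✗
w1: successors {w2}; []q there: w2:T. ✓
w2: successors {w3}; []q there: w3:F. ✗
w3: successors {w4}; []q there: w4:F. ✗
w4: successors {w2}; []q there: w2:T. ✓
w5: successors {w6}; []q there: w6:T. ✓
w6: successors {w7}; []q there: w7:F. ✗
w7: successors {w0, w5}; []q there: w0:T, w5:F. ✓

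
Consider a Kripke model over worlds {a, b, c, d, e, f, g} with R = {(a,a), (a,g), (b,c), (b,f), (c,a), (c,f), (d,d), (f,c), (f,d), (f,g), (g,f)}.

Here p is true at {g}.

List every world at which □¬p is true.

a: successors {a, g}; ¬p there: a:T, g:F. ✗
b: successors {c, f}; ¬p there: c:T, f:T. ✓
c: successors {a, f}; ¬p there: a:T, f:T. ✓
d: successors {d}; ¬p there: d:T. ✓
e: no successors, so □¬p holds vacuously. ✓
f: successors {c, d, g}; ¬p there: c:T, d:T, g:F. ✗
g: successors {f}; ¬p there: f:T. ✓

{b, c, d, e, g}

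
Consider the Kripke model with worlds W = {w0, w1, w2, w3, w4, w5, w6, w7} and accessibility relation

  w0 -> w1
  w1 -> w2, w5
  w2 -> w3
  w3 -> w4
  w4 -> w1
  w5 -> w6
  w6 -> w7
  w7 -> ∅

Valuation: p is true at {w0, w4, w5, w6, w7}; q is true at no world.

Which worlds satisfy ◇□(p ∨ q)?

{w1, w2, w5, w6}

w0: successors {w1}; □(p ∨ q) there: w1:F. ✗
w1: successors {w2, w5}; □(p ∨ q) there: w2:F, w5:T. ✓
w2: successors {w3}; □(p ∨ q) there: w3:T. ✓
w3: successors {w4}; □(p ∨ q) there: w4:F. ✗
w4: successors {w1}; □(p ∨ q) there: w1:F. ✗
w5: successors {w6}; □(p ∨ q) there: w6:T. ✓
w6: successors {w7}; □(p ∨ q) there: w7:T. ✓
w7: no successors, so ◇□(p ∨ q) fails. ✗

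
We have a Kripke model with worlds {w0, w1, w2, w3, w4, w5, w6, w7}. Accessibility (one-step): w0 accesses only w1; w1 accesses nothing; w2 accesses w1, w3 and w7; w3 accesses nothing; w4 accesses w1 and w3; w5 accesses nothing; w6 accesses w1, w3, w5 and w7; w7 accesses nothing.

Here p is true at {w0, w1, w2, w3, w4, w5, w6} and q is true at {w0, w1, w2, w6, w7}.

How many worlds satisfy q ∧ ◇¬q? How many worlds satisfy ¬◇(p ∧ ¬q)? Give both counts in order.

2 and 5

For q ∧ ◇¬q:
w0: q is T, ◇¬q is F. ✗
w1: q is T, ◇¬q is F. ✗
w2: q is T, ◇¬q is T. ✓
w3: q is F, ◇¬q is F. ✗
w4: q is F, ◇¬q is T. ✗
w5: q is F, ◇¬q is F. ✗
w6: q is T, ◇¬q is T. ✓
w7: q is T, ◇¬q is F. ✗
— 2 worlds.
For ¬◇(p ∧ ¬q):
w0: ◇(p ∧ ¬q) is F. ✓
w1: ◇(p ∧ ¬q) is F. ✓
w2: ◇(p ∧ ¬q) is T. ✗
w3: ◇(p ∧ ¬q) is F. ✓
w4: ◇(p ∧ ¬q) is T. ✗
w5: ◇(p ∧ ¬q) is F. ✓
w6: ◇(p ∧ ¬q) is T. ✗
w7: ◇(p ∧ ¬q) is F. ✓
— 5 worlds.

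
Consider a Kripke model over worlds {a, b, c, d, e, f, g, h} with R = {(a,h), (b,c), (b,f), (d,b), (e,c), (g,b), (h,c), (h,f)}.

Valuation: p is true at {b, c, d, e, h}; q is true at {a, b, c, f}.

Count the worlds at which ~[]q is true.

1

a: []q is F. ✓
b: []q is T. ✗
c: []q is T. ✗
d: []q is T. ✗
e: []q is T. ✗
f: []q is T. ✗
g: []q is T. ✗
h: []q is T. ✗
Satisfying worlds: {a}.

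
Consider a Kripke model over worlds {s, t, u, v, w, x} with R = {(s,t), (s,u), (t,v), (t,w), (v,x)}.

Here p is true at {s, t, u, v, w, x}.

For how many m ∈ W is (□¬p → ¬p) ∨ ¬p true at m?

3

s: □¬p → ¬p is T, ¬p is F. ✓
t: □¬p → ¬p is T, ¬p is F. ✓
u: □¬p → ¬p is F, ¬p is F. ✗
v: □¬p → ¬p is T, ¬p is F. ✓
w: □¬p → ¬p is F, ¬p is F. ✗
x: □¬p → ¬p is F, ¬p is F. ✗
Satisfying worlds: {s, t, v}.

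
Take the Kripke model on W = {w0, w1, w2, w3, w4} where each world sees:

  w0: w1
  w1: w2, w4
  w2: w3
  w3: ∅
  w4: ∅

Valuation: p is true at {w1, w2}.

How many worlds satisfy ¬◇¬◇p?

w0: ◇¬◇p is F. ✓
w1: ◇¬◇p is T. ✗
w2: ◇¬◇p is T. ✗
w3: ◇¬◇p is F. ✓
w4: ◇¬◇p is F. ✓
Satisfying worlds: {w0, w3, w4}.

3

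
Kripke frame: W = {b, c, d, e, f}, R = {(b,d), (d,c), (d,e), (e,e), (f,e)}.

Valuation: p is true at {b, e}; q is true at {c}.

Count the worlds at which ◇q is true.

1

b: successors {d}; q there: d:F. ✗
c: no successors, so ◇q fails. ✗
d: successors {c, e}; q there: c:T, e:F. ✓
e: successors {e}; q there: e:F. ✗
f: successors {e}; q there: e:F. ✗
Satisfying worlds: {d}.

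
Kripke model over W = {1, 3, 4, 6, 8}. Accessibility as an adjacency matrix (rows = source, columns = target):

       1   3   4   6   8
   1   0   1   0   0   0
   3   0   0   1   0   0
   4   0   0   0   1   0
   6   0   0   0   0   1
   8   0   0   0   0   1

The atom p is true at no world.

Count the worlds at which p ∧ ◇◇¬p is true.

1: p is F, ◇◇¬p is T. ✗
3: p is F, ◇◇¬p is T. ✗
4: p is F, ◇◇¬p is T. ✗
6: p is F, ◇◇¬p is T. ✗
8: p is F, ◇◇¬p is T. ✗
Satisfying worlds: ∅.

0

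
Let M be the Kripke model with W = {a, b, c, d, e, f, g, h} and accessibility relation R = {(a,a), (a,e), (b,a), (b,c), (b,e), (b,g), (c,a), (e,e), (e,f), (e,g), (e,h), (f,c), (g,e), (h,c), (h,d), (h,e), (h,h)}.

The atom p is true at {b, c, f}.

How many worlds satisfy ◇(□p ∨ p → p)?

7

a: successors {a, e}; □p ∨ p → p there: a:T, e:T. ✓
b: successors {a, c, e, g}; □p ∨ p → p there: a:T, c:T, e:T, g:T. ✓
c: successors {a}; □p ∨ p → p there: a:T. ✓
d: no successors, so ◇(□p ∨ p → p) fails. ✗
e: successors {e, f, g, h}; □p ∨ p → p there: e:T, f:T, g:T, h:T. ✓
f: successors {c}; □p ∨ p → p there: c:T. ✓
g: successors {e}; □p ∨ p → p there: e:T. ✓
h: successors {c, d, e, h}; □p ∨ p → p there: c:T, d:F, e:T, h:T. ✓
Satisfying worlds: {a, b, c, e, f, g, h}.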